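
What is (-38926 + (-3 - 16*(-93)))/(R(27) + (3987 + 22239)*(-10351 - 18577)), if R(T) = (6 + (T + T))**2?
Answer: 37441/758662128 ≈ 4.9351e-5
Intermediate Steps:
R(T) = (6 + 2*T)**2
(-38926 + (-3 - 16*(-93)))/(R(27) + (3987 + 22239)*(-10351 - 18577)) = (-38926 + (-3 - 16*(-93)))/(4*(3 + 27)**2 + (3987 + 22239)*(-10351 - 18577)) = (-38926 + (-3 + 1488))/(4*30**2 + 26226*(-28928)) = (-38926 + 1485)/(4*900 - 758665728) = -37441/(3600 - 758665728) = -37441/(-758662128) = -37441*(-1/758662128) = 37441/758662128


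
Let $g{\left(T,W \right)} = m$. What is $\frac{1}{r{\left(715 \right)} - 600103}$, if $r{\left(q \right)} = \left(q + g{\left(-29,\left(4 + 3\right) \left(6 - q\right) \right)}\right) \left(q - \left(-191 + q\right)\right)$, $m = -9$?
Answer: $- \frac{1}{465257} \approx -2.1494 \cdot 10^{-6}$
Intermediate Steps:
$g{\left(T,W \right)} = -9$
$r{\left(q \right)} = -1719 + 191 q$ ($r{\left(q \right)} = \left(q - 9\right) \left(q - \left(-191 + q\right)\right) = \left(-9 + q\right) 191 = -1719 + 191 q$)
$\frac{1}{r{\left(715 \right)} - 600103} = \frac{1}{\left(-1719 + 191 \cdot 715\right) - 600103} = \frac{1}{\left(-1719 + 136565\right) - 600103} = \frac{1}{134846 - 600103} = \frac{1}{-465257} = - \frac{1}{465257}$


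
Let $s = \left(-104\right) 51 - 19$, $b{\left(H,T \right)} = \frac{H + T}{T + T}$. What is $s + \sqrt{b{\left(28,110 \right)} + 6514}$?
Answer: $-5323 + \frac{\sqrt{78826990}}{110} \approx -5242.3$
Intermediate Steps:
$b{\left(H,T \right)} = \frac{H + T}{2 T}$
$s = -5323$ ($s = -5304 - 19 = -5323$)
$s + \sqrt{b{\left(28,110 \right)} + 6514} = -5323 + \sqrt{\frac{28 + 110}{2 \cdot 110} + 6514} = -5323 + \sqrt{\frac{1}{2} \cdot \frac{1}{110} \cdot 138 + 6514} = -5323 + \sqrt{\frac{69}{110} + 6514} = -5323 + \sqrt{\frac{716609}{110}} = -5323 + \frac{\sqrt{78826990}}{110}$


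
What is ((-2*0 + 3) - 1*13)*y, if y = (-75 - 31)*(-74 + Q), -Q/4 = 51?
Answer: -294680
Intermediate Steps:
Q = -204 (Q = -4*51 = -204)
y = 29468 (y = (-75 - 31)*(-74 - 204) = -106*(-278) = 29468)
((-2*0 + 3) - 1*13)*y = ((-2*0 + 3) - 1*13)*29468 = ((0 + 3) - 13)*29468 = (3 - 13)*29468 = -10*29468 = -294680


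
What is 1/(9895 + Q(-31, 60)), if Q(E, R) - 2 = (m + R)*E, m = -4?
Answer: 1/8161 ≈ 0.00012253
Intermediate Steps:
Q(E, R) = 2 + E*(-4 + R) (Q(E, R) = 2 + (-4 + R)*E = 2 + E*(-4 + R))
1/(9895 + Q(-31, 60)) = 1/(9895 + (2 - 4*(-31) - 31*60)) = 1/(9895 + (2 + 124 - 1860)) = 1/(9895 - 1734) = 1/8161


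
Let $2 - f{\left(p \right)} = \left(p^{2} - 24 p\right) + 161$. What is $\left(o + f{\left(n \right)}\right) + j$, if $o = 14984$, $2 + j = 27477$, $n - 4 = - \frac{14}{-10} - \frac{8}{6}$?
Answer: $\frac{9535739}{225} \approx 42381.0$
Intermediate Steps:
$n = \frac{61}{15}$ ($n = 4 - \left(- \frac{7}{5} + \frac{4}{3}\right) = 4 - - \frac{1}{15} = 4 + \left(\frac{7}{5} - \frac{4}{3}\right) = 4 + \frac{1}{15} = \frac{61}{15} \approx 4.0667$)
$j = 27475$ ($j = -2 + 27477 = 27475$)
$f{\left(p \right)} = -159 - p^{2} + 24 p$ ($f{\left(p \right)} = 2 - \left(\left(p^{2} - 24 p\right) + 161\right) = 2 - \left(161 + p^{2} - 24 p\right) = -159 - p^{2} + 24 p$)
$\left(o + f{\left(n \right)}\right) + j = \left(14984 - \frac{17536}{225}\right) + 27475 = \frac{3353864}{225} + 27475 = \frac{9535739}{225}$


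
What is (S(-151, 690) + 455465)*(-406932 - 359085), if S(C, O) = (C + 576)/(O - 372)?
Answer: -36982865407005/106 ≈ -3.4889e+11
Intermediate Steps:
S(C, O) = (576 + C)/(-372 + O)
(S(-151, 690) + 455465)*(-406932 - 359085) = ((576 - 151)/(-372 + 690) + 455465)*(-406932 - 359085) = (425/318 + 455465)*(-766017) = (144838295/318)*(-766017) = -36982865407005/106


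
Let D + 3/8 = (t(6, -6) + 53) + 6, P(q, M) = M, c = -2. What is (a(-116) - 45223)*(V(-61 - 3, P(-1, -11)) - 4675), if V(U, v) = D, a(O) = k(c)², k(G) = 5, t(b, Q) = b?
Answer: 833518917/4 ≈ 2.0838e+8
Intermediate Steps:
D = 517/8 (D = -3/8 + ((6 + 53) + 6) = -3/8 + (59 + 6) = -3/8 + 65 = 517/8 ≈ 64.625)
a(O) = 25 (a(O) = 5² = 25)
V(U, v) = 517/8
(a(-116) - 45223)*(V(-61 - 3, P(-1, -11)) - 4675) = (25 - 45223)*(517/8 - 4675) = -45198*(-36883/8) = 833518917/4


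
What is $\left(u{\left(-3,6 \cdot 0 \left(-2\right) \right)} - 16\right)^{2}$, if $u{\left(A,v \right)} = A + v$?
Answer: $361$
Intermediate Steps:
$\left(u{\left(-3,6 \cdot 0 \left(-2\right) \right)} - 16\right)^{2} = \left(\left(-3 + 6 \cdot 0 \left(-2\right)\right) - 16\right)^{2} = \left(\left(-3 + 0 \left(-2\right)\right) - 16\right)^{2} = \left(\left(-3 + 0\right) - 16\right)^{2} = \left(-3 - 16\right)^{2} = \left(-19\right)^{2} = 361$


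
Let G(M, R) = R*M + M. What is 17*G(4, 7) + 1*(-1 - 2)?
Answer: 541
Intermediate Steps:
G(M, R) = M + M*R (G(M, R) = M*R + M = M + M*R)
17*G(4, 7) + 1*(-1 - 2) = 17*(4*(1 + 7)) + 1*(-1 - 2) = 17*(4*8) + 1*(-3) = 17*32 - 3 = 544 - 3 = 541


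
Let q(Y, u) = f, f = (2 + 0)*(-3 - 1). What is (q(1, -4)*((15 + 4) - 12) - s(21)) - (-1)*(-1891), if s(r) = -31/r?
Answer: -40856/21 ≈ -1945.5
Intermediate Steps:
f = -8 (f = 2*(-4) = -8)
q(Y, u) = -8
(q(1, -4)*((15 + 4) - 12) - s(21)) - (-1)*(-1891) = (-8*((15 + 4) - 12) - (-31)/21) - (-1)*(-1891) = (-8*(19 - 12) - (-31)/21) - 1*1891 = (-8*7 - 1*(-31/21)) - 1891 = (-56 + 31/21) - 1891 = -1145/21 - 1891 = -40856/21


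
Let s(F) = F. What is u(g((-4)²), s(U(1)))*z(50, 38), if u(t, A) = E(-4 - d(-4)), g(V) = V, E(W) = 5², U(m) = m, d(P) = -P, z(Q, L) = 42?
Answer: 1050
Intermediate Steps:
E(W) = 25
u(t, A) = 25
u(g((-4)²), s(U(1)))*z(50, 38) = 25*42 = 1050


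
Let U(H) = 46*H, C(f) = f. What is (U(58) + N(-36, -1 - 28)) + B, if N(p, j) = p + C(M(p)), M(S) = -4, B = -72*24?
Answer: 900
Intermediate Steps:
B = -1728
N(p, j) = -4 + p (N(p, j) = p - 4 = -4 + p)
(U(58) + N(-36, -1 - 28)) + B = (46*58 + (-4 - 36)) - 1728 = (2668 - 40) - 1728 = 2628 - 1728 = 900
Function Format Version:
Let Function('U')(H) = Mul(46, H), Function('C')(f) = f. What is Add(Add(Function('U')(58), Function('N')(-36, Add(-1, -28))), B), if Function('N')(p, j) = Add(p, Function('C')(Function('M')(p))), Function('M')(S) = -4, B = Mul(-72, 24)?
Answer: 900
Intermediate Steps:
B = -1728
Function('N')(p, j) = Add(-4, p) (Function('N')(p, j) = Add(p, -4) = Add(-4, p))
Add(Add(Function('U')(58), Function('N')(-36, Add(-1, -28))), B) = Add(Add(Mul(46, 58), Add(-4, -36)), -1728) = Add(Add(2668, -40), -1728) = Add(2628, -1728) = 900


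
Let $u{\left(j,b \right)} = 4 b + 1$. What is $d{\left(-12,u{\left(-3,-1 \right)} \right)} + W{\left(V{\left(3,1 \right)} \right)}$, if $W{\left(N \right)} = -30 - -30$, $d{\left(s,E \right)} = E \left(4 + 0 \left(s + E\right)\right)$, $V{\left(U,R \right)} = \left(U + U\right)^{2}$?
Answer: $-12$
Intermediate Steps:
$u{\left(j,b \right)} = 1 + 4 b$
$V{\left(U,R \right)} = 4 U^{2}$ ($V{\left(U,R \right)} = \left(2 U\right)^{2} = 4 U^{2}$)
$d{\left(s,E \right)} = 4 E$ ($d{\left(s,E \right)} = E \left(4 + 0 \left(E + s\right)\right) = E \left(4 + 0\right) = E 4 = 4 E$)
$W{\left(N \right)} = 0$ ($W{\left(N \right)} = -30 + 30 = 0$)
$d{\left(-12,u{\left(-3,-1 \right)} \right)} + W{\left(V{\left(3,1 \right)} \right)} = 4 \left(1 + 4 \left(-1\right)\right) + 0 = 4 \left(1 - 4\right) + 0 = 4 \left(-3\right) + 0 = -12 + 0 = -12$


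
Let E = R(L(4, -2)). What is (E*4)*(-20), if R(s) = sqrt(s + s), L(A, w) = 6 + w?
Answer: -160*sqrt(2) ≈ -226.27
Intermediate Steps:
R(s) = sqrt(2)*sqrt(s) (R(s) = sqrt(2*s) = sqrt(2)*sqrt(s))
E = 2*sqrt(2) (E = sqrt(2)*sqrt(6 - 2) = sqrt(2)*sqrt(4) = sqrt(2)*2 = 2*sqrt(2) ≈ 2.8284)
(E*4)*(-20) = ((2*sqrt(2))*4)*(-20) = (8*sqrt(2))*(-20) = -160*sqrt(2)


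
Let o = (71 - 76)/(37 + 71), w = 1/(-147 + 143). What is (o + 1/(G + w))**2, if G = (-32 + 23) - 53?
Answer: 312481/80353296 ≈ 0.0038888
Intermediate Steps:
G = -62 (G = -9 - 53 = -62)
w = -1/4 (w = 1/(-4) = -1/4 ≈ -0.25000)
o = -5/108 ≈ -0.046296
(o + 1/(G + w))**2 = (-5/108 + 1/(-62 - 1/4))**2 = (-5/108 + 1/(-249/4))**2 = (-5/108 - 4/249)**2 = (-559/8964)**2 = 312481/80353296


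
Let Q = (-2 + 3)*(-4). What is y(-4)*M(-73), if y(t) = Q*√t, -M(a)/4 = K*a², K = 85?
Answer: 14494880*I ≈ 1.4495e+7*I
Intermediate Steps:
M(a) = -340*a²
Q = -4 (Q = 1*(-4) = -4)
y(t) = -4*√t
y(-4)*M(-73) = (-8*I)*(-340*(-73)²) = (-8*I)*(-340*5329) = -8*I*(-1811860) = 14494880*I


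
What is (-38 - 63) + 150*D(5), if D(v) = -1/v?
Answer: -131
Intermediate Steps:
(-38 - 63) + 150*D(5) = (-38 - 63) + 150*(-1/5) = -101 + 150*(-1*1/5) = -101 + 150*(-1/5) = -101 - 30 = -131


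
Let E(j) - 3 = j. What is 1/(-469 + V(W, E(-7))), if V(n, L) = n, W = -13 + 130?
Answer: -1/352 ≈ -0.0028409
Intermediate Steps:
E(j) = 3 + j
W = 117
1/(-469 + V(W, E(-7))) = 1/(-469 + 117) = 1/(-352) = -1/352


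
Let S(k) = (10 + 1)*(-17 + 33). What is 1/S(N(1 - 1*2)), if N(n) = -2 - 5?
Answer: 1/176 ≈ 0.0056818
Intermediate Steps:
N(n) = -7
S(k) = 176 (S(k) = 11*16 = 176)
1/S(N(1 - 1*2)) = 1/176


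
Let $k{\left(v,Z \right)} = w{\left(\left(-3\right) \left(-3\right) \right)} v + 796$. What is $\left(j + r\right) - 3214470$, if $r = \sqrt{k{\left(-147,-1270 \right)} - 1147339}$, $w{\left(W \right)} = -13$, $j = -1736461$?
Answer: $-4950931 + 2 i \sqrt{286158} \approx -4.9509 \cdot 10^{6} + 1069.9 i$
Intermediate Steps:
$k{\left(v,Z \right)} = 796 - 13 v$ ($k{\left(v,Z \right)} = - 13 v + 796 = 796 - 13 v$)
$r = 2 i \sqrt{286158}$ ($r = \sqrt{\left(796 - -1911\right) - 1147339} = \sqrt{\left(796 + 1911\right) - 1147339} = \sqrt{2707 - 1147339} = \sqrt{-1144632} = 2 i \sqrt{286158} \approx 1069.9 i$)
$\left(j + r\right) - 3214470 = \left(-1736461 + 2 i \sqrt{286158}\right) - 3214470 = -4950931 + 2 i \sqrt{286158}$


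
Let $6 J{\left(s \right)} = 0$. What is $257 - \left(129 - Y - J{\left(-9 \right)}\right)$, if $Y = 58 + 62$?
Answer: $248$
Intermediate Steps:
$J{\left(s \right)} = 0$ ($J{\left(s \right)} = \frac{1}{6} \cdot 0 = 0$)
$Y = 120$
$257 - \left(129 - Y - J{\left(-9 \right)}\right) = 257 + \left(\left(120 + 0\right) - 129\right) = 257 + \left(120 - 129\right) = 257 - 9 = 248$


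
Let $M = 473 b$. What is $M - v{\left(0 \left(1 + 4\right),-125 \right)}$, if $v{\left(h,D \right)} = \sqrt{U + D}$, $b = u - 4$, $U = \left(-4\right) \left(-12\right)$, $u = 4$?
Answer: $- i \sqrt{77} \approx - 8.775 i$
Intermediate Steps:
$U = 48$
$b = 0$ ($b = 4 - 4 = 0$)
$M = 0$ ($M = 473 \cdot 0 = 0$)
$v{\left(h,D \right)} = \sqrt{48 + D}$
$M - v{\left(0 \left(1 + 4\right),-125 \right)} = 0 - \sqrt{48 - 125} = 0 - \sqrt{-77} = 0 - i \sqrt{77} = - i \sqrt{77}$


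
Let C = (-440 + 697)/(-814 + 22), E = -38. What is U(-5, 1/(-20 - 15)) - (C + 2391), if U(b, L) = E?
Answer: -1923511/792 ≈ -2428.7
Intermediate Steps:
U(b, L) = -38
C = -257/792 (C = 257/(-792) = 257*(-1/792) = -257/792 ≈ -0.32449)
U(-5, 1/(-20 - 15)) - (C + 2391) = -38 - (-257/792 + 2391) = -38 - 1*1893415/792 = -38 - 1893415/792 = -1923511/792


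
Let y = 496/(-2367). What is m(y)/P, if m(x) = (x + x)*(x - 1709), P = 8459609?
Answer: 4013333408/47396558288601 ≈ 8.4676e-5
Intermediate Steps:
y = -496/2367 (y = 496*(-1/2367) = -496/2367 ≈ -0.20955)
m(x) = 2*x*(-1709 + x) (m(x) = (2*x)*(-1709 + x) = 2*x*(-1709 + x))
m(y)/P = (2*(-496/2367)*(-1709 - 496/2367))/8459609 = (2*(-496/2367)*(-4045699/2367))*(1/8459609) = (4013333408/5602689)*(1/8459609) = 4013333408/47396558288601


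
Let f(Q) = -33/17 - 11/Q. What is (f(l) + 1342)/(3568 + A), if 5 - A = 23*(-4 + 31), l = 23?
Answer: 21824/48093 ≈ 0.45379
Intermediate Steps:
A = -616 (A = 5 - 23*(-4 + 31) = 5 - 23*27 = 5 - 1*621 = 5 - 621 = -616)
f(Q) = -33/17 - 11/Q (f(Q) = -33*1/17 - 11/Q = -33/17 - 11/Q)
(f(l) + 1342)/(3568 + A) = ((-33/17 - 11/23) + 1342)/(3568 - 616) = ((-33/17 - 11*1/23) + 1342)/2952 = ((-33/17 - 11/23) + 1342)*(1/2952) = (-946/391 + 1342)*(1/2952) = (523776/391)*(1/2952) = 21824/48093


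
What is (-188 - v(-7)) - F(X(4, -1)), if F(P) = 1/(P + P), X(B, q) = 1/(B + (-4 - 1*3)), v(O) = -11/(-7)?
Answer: -2633/14 ≈ -188.07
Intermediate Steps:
v(O) = 11/7 (v(O) = -11*(-⅐) = 11/7)
X(B, q) = 1/(-7 + B) (X(B, q) = 1/(B + (-4 - 3)) = 1/(B - 7) = 1/(-7 + B))
F(P) = 1/(2*P)
(-188 - v(-7)) - F(X(4, -1)) = (-188 - 1*11/7) - 1/(2*(1/(-7 + 4))) = (-188 - 11/7) - 1/(2*(1/(-3))) = -1327/7 - 1/(2*(-⅓)) = -1327/7 - (-3)/2 = -1327/7 - 1*(-3/2) = -1327/7 + 3/2 = -2633/14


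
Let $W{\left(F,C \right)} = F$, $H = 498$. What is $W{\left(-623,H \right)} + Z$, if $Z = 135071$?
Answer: $134448$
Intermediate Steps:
$W{\left(-623,H \right)} + Z = -623 + 135071 = 134448$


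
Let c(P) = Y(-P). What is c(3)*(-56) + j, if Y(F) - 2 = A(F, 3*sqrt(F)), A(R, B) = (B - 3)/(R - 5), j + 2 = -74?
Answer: -209 + 21*I*sqrt(3) ≈ -209.0 + 36.373*I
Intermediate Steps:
j = -76 (j = -2 - 74 = -76)
A(R, B) = (-3 + B)/(-5 + R)
Y(F) = 2 + (-3 + 3*sqrt(F))/(-5 + F)
c(P) = (-13 - 2*P + 3*sqrt(-P))/(-5 - P) (c(P) = (-13 + 2*(-P) + 3*sqrt(-P))/(-5 - P) = (-13 - 2*P + 3*sqrt(-P))/(-5 - P))
c(3)*(-56) + j = ((13 - 3*I*sqrt(3) + 2*3)/(5 + 3))*(-56) - 76 = ((13 - 3*I*sqrt(3) + 6)/8)*(-56) - 76 = ((19 - 3*I*sqrt(3))/8)*(-56) - 76 = (19/8 - 3*I*sqrt(3)/8)*(-56) - 76 = (-133 + 21*I*sqrt(3)) - 76 = -209 + 21*I*sqrt(3)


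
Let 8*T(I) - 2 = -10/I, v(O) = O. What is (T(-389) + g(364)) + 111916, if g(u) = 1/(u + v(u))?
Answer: 31693787969/283192 ≈ 1.1192e+5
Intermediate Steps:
T(I) = ¼ - 5/(4*I) (T(I) = ¼ + (-10/I)/8 = ¼ - 5/(4*I))
g(u) = 1/(2*u) (g(u) = 1/(u + u) = 1/(2*u))
(T(-389) + g(364)) + 111916 = ((¼)*(-5 - 389)/(-389) + (½)/364) + 111916 = ((¼)*(-1/389)*(-394) + (½)*(1/364)) + 111916 = (197/778 + 1/728) + 111916 = 72097/283192 + 111916 = 31693787969/283192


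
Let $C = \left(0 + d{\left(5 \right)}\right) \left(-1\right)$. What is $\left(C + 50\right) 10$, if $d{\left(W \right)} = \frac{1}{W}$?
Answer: $498$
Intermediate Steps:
$C = - \frac{1}{5}$ ($C = \left(0 + \frac{1}{5}\right) \left(-1\right) = \frac{1}{5} \left(-1\right) = - \frac{1}{5} \approx -0.2$)
$\left(C + 50\right) 10 = \left(- \frac{1}{5} + 50\right) 10 = \frac{249}{5} \cdot 10 = 498$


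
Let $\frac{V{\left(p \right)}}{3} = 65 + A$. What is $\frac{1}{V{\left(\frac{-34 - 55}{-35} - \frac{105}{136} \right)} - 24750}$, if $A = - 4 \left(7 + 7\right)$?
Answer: $- \frac{1}{24723} \approx -4.0448 \cdot 10^{-5}$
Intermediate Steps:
$A = -56$ ($A = \left(-4\right) 14 = -56$)
$V{\left(p \right)} = 27$ ($V{\left(p \right)} = 3 \left(65 - 56\right) = 3 \cdot 9 = 27$)
$\frac{1}{V{\left(\frac{-34 - 55}{-35} - \frac{105}{136} \right)} - 24750} = \frac{1}{27 - 24750} = \frac{1}{-24723} = - \frac{1}{24723}$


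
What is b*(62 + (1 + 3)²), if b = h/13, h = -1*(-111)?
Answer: 666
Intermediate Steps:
h = 111
b = 111/13 ≈ 8.5385
b*(62 + (1 + 3)²) = 111*(62 + (1 + 3)²)/13 = 111*(62 + 4²)/13 = 111*(62 + 16)/13 = (111/13)*78 = 666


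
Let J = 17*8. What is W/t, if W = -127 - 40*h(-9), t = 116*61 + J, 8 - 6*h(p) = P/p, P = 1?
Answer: -4889/194724 ≈ -0.025107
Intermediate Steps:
J = 136
h(p) = 4/3 - 1/(6*p)
t = 7212 (t = 116*61 + 136 = 7076 + 136 = 7212)
W = -4889/27 (W = -127 - 20*(-1 + 8*(-9))/(3*(-9)) = -127 - 20*(-1)*(-1 - 72)/(3*9) = -127 - 20*(-1)*(-73)/(3*9) = -127 - 40*73/54 = -127 - 1460/27 = -4889/27 ≈ -181.07)
W/t = -4889/27/7212 = -4889/27*1/7212 = -4889/194724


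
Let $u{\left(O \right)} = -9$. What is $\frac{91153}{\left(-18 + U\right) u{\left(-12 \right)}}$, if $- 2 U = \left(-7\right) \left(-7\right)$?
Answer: $\frac{182306}{765} \approx 238.31$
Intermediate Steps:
$U = - \frac{49}{2}$ ($U = - \frac{\left(-7\right) \left(-7\right)}{2} = \left(- \frac{1}{2}\right) 49 = - \frac{49}{2} \approx -24.5$)
$\frac{91153}{\left(-18 + U\right) u{\left(-12 \right)}} = \frac{91153}{\left(-18 - \frac{49}{2}\right) \left(-9\right)} = \frac{91153}{\left(- \frac{85}{2}\right) \left(-9\right)} = \frac{91153}{\frac{765}{2}} = 91153 \cdot \frac{2}{765} = \frac{182306}{765}$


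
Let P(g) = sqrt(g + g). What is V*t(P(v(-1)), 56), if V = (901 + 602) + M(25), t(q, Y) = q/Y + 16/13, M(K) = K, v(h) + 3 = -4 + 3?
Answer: 24448/13 + 382*I*sqrt(2)/7 ≈ 1880.6 + 77.176*I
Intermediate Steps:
v(h) = -4 (v(h) = -3 + (-4 + 3) = -3 - 1 = -4)
P(g) = sqrt(2)*sqrt(g) (P(g) = sqrt(2*g) = sqrt(2)*sqrt(g))
t(q, Y) = 16/13 + q/Y (t(q, Y) = q/Y + 16*(1/13) = q/Y + 16/13 = 16/13 + q/Y)
V = 1528 (V = (901 + 602) + 25 = 1503 + 25 = 1528)
V*t(P(v(-1)), 56) = 1528*(16/13 + (sqrt(2)*sqrt(-4))/56) = 1528*(16/13 + (sqrt(2)*(2*I))*(1/56)) = 1528*(16/13 + (2*I*sqrt(2))*(1/56)) = 1528*(16/13 + I*sqrt(2)/28) = 24448/13 + 382*I*sqrt(2)/7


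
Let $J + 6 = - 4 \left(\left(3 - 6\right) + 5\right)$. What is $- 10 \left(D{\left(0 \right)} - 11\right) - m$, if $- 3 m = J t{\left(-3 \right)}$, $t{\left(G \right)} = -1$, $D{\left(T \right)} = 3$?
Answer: $\frac{254}{3} \approx 84.667$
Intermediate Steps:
$J = -14$ ($J = -6 - 4 \left(\left(3 - 6\right) + 5\right) = -6 - 4 \left(-3 + 5\right) = -6 - 8 = -14$)
$m = - \frac{14}{3}$ ($m = - \frac{\left(-14\right) \left(-1\right)}{3} = \left(- \frac{1}{3}\right) 14 = - \frac{14}{3} \approx -4.6667$)
$- 10 \left(D{\left(0 \right)} - 11\right) - m = - 10 \left(3 - 11\right) - - \frac{14}{3} = \left(-10\right) \left(-8\right) + \frac{14}{3} = 80 + \frac{14}{3} = \frac{254}{3}$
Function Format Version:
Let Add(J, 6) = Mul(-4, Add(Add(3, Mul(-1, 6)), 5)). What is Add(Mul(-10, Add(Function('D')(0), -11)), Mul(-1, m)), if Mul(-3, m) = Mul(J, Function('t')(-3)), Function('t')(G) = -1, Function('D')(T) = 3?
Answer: Rational(254, 3) ≈ 84.667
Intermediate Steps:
J = -14 (J = Add(-6, Mul(-4, Add(Add(3, Mul(-1, 6)), 5))) = Add(-6, Mul(-4, Add(Add(3, -6), 5))) = Add(-6, Mul(-4, Add(-3, 5))) = Add(-6, Mul(-4, 2)) = Add(-6, -8) = -14)
m = Rational(-14, 3) (m = Mul(Rational(-1, 3), Mul(-14, -1)) = Mul(Rational(-1, 3), 14) = Rational(-14, 3) ≈ -4.6667)
Add(Mul(-10, Add(Function('D')(0), -11)), Mul(-1, m)) = Add(Mul(-10, Add(3, -11)), Mul(-1, Rational(-14, 3))) = Add(Mul(-10, -8), Rational(14, 3)) = Add(80, Rational(14, 3)) = Rational(254, 3)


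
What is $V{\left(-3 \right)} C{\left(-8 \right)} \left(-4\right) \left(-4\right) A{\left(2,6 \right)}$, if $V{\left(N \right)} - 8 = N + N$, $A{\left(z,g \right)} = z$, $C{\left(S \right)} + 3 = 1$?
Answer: $-128$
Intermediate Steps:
$C{\left(S \right)} = -2$ ($C{\left(S \right)} = -3 + 1 = -2$)
$V{\left(N \right)} = 8 + 2 N$ ($V{\left(N \right)} = 8 + \left(N + N\right) = 8 + 2 N$)
$V{\left(-3 \right)} C{\left(-8 \right)} \left(-4\right) \left(-4\right) A{\left(2,6 \right)} = \left(8 + 2 \left(-3\right)\right) \left(-2\right) \left(-4\right) \left(-4\right) 2 = \left(8 - 6\right) \left(-2\right) 16 \cdot 2 = 2 \left(-2\right) 32 = \left(-4\right) 32 = -128$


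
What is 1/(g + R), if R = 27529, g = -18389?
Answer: 1/9140 ≈ 0.00010941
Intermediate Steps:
1/(g + R) = 1/(-18389 + 27529) = 1/9140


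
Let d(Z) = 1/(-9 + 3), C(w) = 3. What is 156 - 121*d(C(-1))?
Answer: 1057/6 ≈ 176.17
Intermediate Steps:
d(Z) = -⅙ (d(Z) = 1/(-6) = -⅙)
156 - 121*d(C(-1)) = 156 - 121*(-⅙) = 156 + 121/6 = 1057/6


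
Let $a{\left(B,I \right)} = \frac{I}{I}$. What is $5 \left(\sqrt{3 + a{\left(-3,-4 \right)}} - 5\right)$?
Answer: $-15$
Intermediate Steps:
$a{\left(B,I \right)} = 1$
$5 \left(\sqrt{3 + a{\left(-3,-4 \right)}} - 5\right) = 5 \left(\sqrt{3 + 1} - 5\right) = 5 \left(\sqrt{4} - 5\right) = 5 \left(2 - 5\right) = 5 \left(-3\right) = -15$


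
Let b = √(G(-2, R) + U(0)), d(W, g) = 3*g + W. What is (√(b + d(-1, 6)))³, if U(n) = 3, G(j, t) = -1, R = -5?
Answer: (17 + √2)^(3/2) ≈ 79.019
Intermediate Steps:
d(W, g) = W + 3*g
b = √2 (b = √(-1 + 3) = √2 ≈ 1.4142)
(√(b + d(-1, 6)))³ = (√(√2 + (-1 + 3*6)))³ = (√(√2 + (-1 + 18)))³ = (√(√2 + 17))³ = (√(17 + √2))³ = (17 + √2)^(3/2)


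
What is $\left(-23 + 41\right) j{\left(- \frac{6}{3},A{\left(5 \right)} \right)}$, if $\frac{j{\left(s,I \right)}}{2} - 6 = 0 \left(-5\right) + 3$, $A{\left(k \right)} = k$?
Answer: $324$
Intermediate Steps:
$j{\left(s,I \right)} = 18$ ($j{\left(s,I \right)} = 12 + 2 \left(0 \left(-5\right) + 3\right) = 12 + 2 \left(0 + 3\right) = 12 + 2 \cdot 3 = 12 + 6 = 18$)
$\left(-23 + 41\right) j{\left(- \frac{6}{3},A{\left(5 \right)} \right)} = \left(-23 + 41\right) 18 = 18 \cdot 18 = 324$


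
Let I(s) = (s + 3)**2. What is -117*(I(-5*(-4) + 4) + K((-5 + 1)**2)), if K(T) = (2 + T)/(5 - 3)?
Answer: -86346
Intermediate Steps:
I(s) = (3 + s)**2
K(T) = 1 + T/2 (K(T) = (2 + T)/2 = (2 + T)*(1/2) = 1 + T/2)
-117*(I(-5*(-4) + 4) + K((-5 + 1)**2)) = -117*((3 + (-5*(-4) + 4))**2 + (1 + (-5 + 1)**2/2)) = -117*((3 + (20 + 4))**2 + (1 + (1/2)*(-4)**2)) = -117*((3 + 24)**2 + (1 + (1/2)*16)) = -117*(27**2 + (1 + 8)) = -117*(729 + 9) = -117*738 = -86346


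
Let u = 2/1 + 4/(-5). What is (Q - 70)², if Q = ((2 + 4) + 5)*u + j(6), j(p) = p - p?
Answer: 80656/25 ≈ 3226.2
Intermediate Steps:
j(p) = 0
u = 6/5 (u = 2*1 + 4*(-⅕) = 2 - ⅘ = 6/5 ≈ 1.2000)
Q = 66/5 (Q = ((2 + 4) + 5)*(6/5) + 0 = (6 + 5)*(6/5) + 0 = 11*(6/5) + 0 = 66/5 + 0 = 66/5 ≈ 13.200)
(Q - 70)² = (66/5 - 70)² = (-284/5)² = 80656/25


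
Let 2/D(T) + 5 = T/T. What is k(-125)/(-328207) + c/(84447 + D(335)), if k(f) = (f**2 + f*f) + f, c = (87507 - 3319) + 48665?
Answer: 81949774517/55431864851 ≈ 1.4784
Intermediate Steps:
c = 132853 (c = 84188 + 48665 = 132853)
k(f) = f + 2*f**2 (k(f) = (f**2 + f**2) + f = 2*f**2 + f = f + 2*f**2)
D(T) = -1/2 (D(T) = 2/(-5 + T/T) = 2/(-5 + 1) = 2/(-4) = 2*(-1/4) = -1/2)
k(-125)/(-328207) + c/(84447 + D(335)) = -125*(1 + 2*(-125))/(-328207) + 132853/(84447 - 1/2) = -125*(1 - 250)*(-1/328207) + 132853/(168893/2) = -125*(-249)*(-1/328207) + 132853*(2/168893) = 31125*(-1/328207) + 265706/168893 = -31125/328207 + 265706/168893 = 81949774517/55431864851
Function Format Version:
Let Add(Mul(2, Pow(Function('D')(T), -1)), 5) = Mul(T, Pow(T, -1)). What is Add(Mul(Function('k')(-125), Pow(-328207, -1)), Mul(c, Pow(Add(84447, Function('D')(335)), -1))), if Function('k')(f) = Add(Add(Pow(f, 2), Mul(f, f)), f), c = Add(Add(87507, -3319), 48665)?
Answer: Rational(81949774517, 55431864851) ≈ 1.4784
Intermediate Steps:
c = 132853 (c = Add(84188, 48665) = 132853)
Function('k')(f) = Add(f, Mul(2, Pow(f, 2))) (Function('k')(f) = Add(Add(Pow(f, 2), Pow(f, 2)), f) = Add(Mul(2, Pow(f, 2)), f) = Add(f, Mul(2, Pow(f, 2))))
Function('D')(T) = Rational(-1, 2) (Function('D')(T) = Mul(2, Pow(Add(-5, Mul(T, Pow(T, -1))), -1)) = Mul(2, Pow(Add(-5, 1), -1)) = Mul(2, Pow(-4, -1)) = Mul(2, Rational(-1, 4)) = Rational(-1, 2))
Add(Mul(Function('k')(-125), Pow(-328207, -1)), Mul(c, Pow(Add(84447, Function('D')(335)), -1))) = Add(Mul(Mul(-125, Add(1, Mul(2, -125))), Pow(-328207, -1)), Mul(132853, Pow(Add(84447, Rational(-1, 2)), -1))) = Add(Mul(Mul(-125, Add(1, -250)), Rational(-1, 328207)), Mul(132853, Pow(Rational(168893, 2), -1))) = Add(Mul(Mul(-125, -249), Rational(-1, 328207)), Mul(132853, Rational(2, 168893))) = Add(Mul(31125, Rational(-1, 328207)), Rational(265706, 168893)) = Add(Rational(-31125, 328207), Rational(265706, 168893)) = Rational(81949774517, 55431864851)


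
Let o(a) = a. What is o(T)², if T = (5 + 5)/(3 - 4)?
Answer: 100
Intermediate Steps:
T = -10 (T = 10/(-1) = 10*(-1) = -10)
o(T)² = (-10)² = 100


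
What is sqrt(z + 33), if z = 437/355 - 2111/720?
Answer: sqrt(568002485)/4260 ≈ 5.5946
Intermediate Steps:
z = -86953/51120 (z = 437*(1/355) - 2111*1/720 = 437/355 - 2111/720 = -86953/51120 ≈ -1.7010)
sqrt(z + 33) = sqrt(-86953/51120 + 33) = sqrt(1600007/51120) = sqrt(568002485)/4260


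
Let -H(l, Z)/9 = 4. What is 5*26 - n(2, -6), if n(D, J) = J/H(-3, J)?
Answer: 779/6 ≈ 129.83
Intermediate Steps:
H(l, Z) = -36 (H(l, Z) = -9*4 = -36)
n(D, J) = -J/36 (n(D, J) = J/(-36) = J*(-1/36) = -J/36)
5*26 - n(2, -6) = 5*26 - (-1)*(-6)/36 = 130 - 1*1/6 = 130 - 1/6 = 779/6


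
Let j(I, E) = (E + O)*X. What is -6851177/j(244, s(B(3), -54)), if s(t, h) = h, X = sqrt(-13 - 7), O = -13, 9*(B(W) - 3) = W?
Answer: -6851177*I*sqrt(5)/670 ≈ -22865.0*I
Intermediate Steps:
B(W) = 3 + W/9
X = 2*I*sqrt(5) (X = sqrt(-20) = 2*I*sqrt(5) ≈ 4.4721*I)
j(I, E) = 2*I*sqrt(5)*(-13 + E) (j(I, E) = (E - 13)*(2*I*sqrt(5)) = (-13 + E)*(2*I*sqrt(5)) = 2*I*sqrt(5)*(-13 + E))
-6851177/j(244, s(B(3), -54)) = -6851177*(-I*sqrt(5)/(10*(-13 - 54))) = -6851177*I*sqrt(5)/670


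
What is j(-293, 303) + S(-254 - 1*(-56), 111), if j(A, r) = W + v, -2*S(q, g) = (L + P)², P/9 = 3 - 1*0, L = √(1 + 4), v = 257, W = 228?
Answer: 118 - 27*√5 ≈ 57.626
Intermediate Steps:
L = √5 ≈ 2.2361
P = 27 (P = 9*(3 - 1*0) = 9*(3 + 0) = 9*3 = 27)
S(q, g) = -(27 + √5)²/2 (S(q, g) = -(√5 + 27)²/2 = -(27 + √5)²/2)
j(A, r) = 485 (j(A, r) = 228 + 257 = 485)
j(-293, 303) + S(-254 - 1*(-56), 111) = 485 + (-367 - 27*√5) = 118 - 27*√5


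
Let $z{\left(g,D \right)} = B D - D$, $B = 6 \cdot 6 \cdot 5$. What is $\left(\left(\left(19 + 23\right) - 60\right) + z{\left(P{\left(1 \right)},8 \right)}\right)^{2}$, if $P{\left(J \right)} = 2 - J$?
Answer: $1999396$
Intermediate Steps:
$B = 180$ ($B = 36 \cdot 5 = 180$)
$z{\left(g,D \right)} = 179 D$ ($z{\left(g,D \right)} = 180 D - D = 179 D$)
$\left(\left(\left(19 + 23\right) - 60\right) + z{\left(P{\left(1 \right)},8 \right)}\right)^{2} = \left(\left(\left(19 + 23\right) - 60\right) + 179 \cdot 8\right)^{2} = \left(\left(42 - 60\right) + 1432\right)^{2} = \left(-18 + 1432\right)^{2} = 1414^{2} = 1999396$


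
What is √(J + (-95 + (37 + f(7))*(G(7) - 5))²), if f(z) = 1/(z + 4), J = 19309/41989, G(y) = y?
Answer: √92555577499082/461879 ≈ 20.829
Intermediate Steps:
J = 19309/41989 (J = 19309*(1/41989) = 19309/41989 ≈ 0.45986)
f(z) = 1/(4 + z)
√(J + (-95 + (37 + f(7))*(G(7) - 5))²) = √(19309/41989 + (-95 + (37 + 1/(4 + 7))*(7 - 5))²) = √(19309/41989 + (-95 + (37 + 1/11)*2)²) = √(19309/41989 + (-95 + (408/11)*2)²) = √(19309/41989 + (-95 + 816/11)²) = √(19309/41989 + (-229/11)²) = √(19309/41989 + 52441/121) = √(2204281538/5080669) = √92555577499082/461879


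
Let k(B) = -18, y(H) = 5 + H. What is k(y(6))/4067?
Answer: -18/4067 ≈ -0.0044259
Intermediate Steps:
k(y(6))/4067 = -18/4067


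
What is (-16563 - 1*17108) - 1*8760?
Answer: -42431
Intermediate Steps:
(-16563 - 1*17108) - 1*8760 = (-16563 - 17108) - 8760 = -33671 - 8760 = -42431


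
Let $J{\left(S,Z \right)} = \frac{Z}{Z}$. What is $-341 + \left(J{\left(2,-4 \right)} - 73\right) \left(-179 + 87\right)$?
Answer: $6283$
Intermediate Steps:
$J{\left(S,Z \right)} = 1$
$-341 + \left(J{\left(2,-4 \right)} - 73\right) \left(-179 + 87\right) = -341 + \left(1 - 73\right) \left(-179 + 87\right) = -341 - -6624 = -341 + 6624 = 6283$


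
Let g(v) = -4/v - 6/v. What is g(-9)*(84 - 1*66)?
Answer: 20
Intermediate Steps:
g(v) = -10/v
g(-9)*(84 - 1*66) = (-10/(-9))*(84 - 1*66) = (-10*(-⅑))*(84 - 66) = (10/9)*18 = 20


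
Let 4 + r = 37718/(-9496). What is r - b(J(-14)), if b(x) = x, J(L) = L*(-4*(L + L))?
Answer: 7407013/4748 ≈ 1560.0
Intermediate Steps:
J(L) = -8*L² (J(L) = L*(-8*L) = -8*L²)
r = -37851/4748 (r = -4 + 37718/(-9496) = -4 + 37718*(-1/9496) = -4 - 18859/4748 = -37851/4748 ≈ -7.9720)
r - b(J(-14)) = -37851/4748 - (-8)*(-14)² = -37851/4748 - (-8)*196 = -37851/4748 - 1*(-1568) = -37851/4748 + 1568 = 7407013/4748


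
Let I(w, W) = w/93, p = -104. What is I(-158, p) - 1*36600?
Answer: -3403958/93 ≈ -36602.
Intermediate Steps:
I(w, W) = w/93 (I(w, W) = w*(1/93) = w/93)
I(-158, p) - 1*36600 = (1/93)*(-158) - 1*36600 = -158/93 - 36600 = -3403958/93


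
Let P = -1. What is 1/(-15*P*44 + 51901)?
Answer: 1/52561 ≈ 1.9026e-5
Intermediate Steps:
1/(-15*P*44 + 51901) = 1/(-15*(-1)*44 + 51901) = 1/(15*44 + 51901) = 1/(660 + 51901) = 1/52561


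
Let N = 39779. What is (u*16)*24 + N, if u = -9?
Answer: 36323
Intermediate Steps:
(u*16)*24 + N = -9*16*24 + 39779 = -144*24 + 39779 = -3456 + 39779 = 36323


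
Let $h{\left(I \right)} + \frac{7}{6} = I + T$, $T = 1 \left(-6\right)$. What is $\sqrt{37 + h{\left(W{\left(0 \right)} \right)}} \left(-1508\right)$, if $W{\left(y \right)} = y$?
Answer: $- \frac{754 \sqrt{1074}}{3} \approx -8236.7$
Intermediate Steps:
$T = -6$
$h{\left(I \right)} = - \frac{43}{6} + I$ ($h{\left(I \right)} = - \frac{7}{6} + \left(I - 6\right) = - \frac{7}{6} + \left(-6 + I\right) = - \frac{43}{6} + I$)
$\sqrt{37 + h{\left(W{\left(0 \right)} \right)}} \left(-1508\right) = \sqrt{37 + \left(- \frac{43}{6} + 0\right)} \left(-1508\right) = \sqrt{37 - \frac{43}{6}} \left(-1508\right) = \sqrt{\frac{179}{6}} \left(-1508\right) = \frac{\sqrt{1074}}{6} \left(-1508\right) = - \frac{754 \sqrt{1074}}{3}$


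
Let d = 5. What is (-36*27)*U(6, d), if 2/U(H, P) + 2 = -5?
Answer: 1944/7 ≈ 277.71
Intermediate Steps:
U(H, P) = -2/7 (U(H, P) = 2/(-2 - 5) = 2/(-7) = 2*(-⅐) = -2/7)
(-36*27)*U(6, d) = -36*27*(-2/7) = -972*(-2/7) = 1944/7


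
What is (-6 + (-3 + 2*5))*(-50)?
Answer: -50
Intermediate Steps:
(-6 + (-3 + 2*5))*(-50) = (-6 + (-3 + 10))*(-50) = (-6 + 7)*(-50) = 1*(-50) = -50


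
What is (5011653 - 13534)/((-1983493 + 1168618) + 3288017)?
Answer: 714017/353306 ≈ 2.0210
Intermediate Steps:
(5011653 - 13534)/((-1983493 + 1168618) + 3288017) = 4998119/(-814875 + 3288017) = 4998119/2473142 = 4998119*(1/2473142) = 714017/353306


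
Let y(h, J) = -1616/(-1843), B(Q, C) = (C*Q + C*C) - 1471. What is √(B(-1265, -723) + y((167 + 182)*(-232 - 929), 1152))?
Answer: √4877091634885/1843 ≈ 1198.3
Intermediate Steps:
B(Q, C) = -1471 + C² + C*Q (B(Q, C) = (C*Q + C²) - 1471 = (C² + C*Q) - 1471 = -1471 + C² + C*Q)
y(h, J) = 1616/1843 (y(h, J) = -1616*(-1/1843) = 1616/1843)
√(B(-1265, -723) + y((167 + 182)*(-232 - 929), 1152)) = √((-1471 + (-723)² - 723*(-1265)) + 1616/1843) = √((-1471 + 522729 + 914595) + 1616/1843) = √(1435853 + 1616/1843) = √(2646278695/1843) = √4877091634885/1843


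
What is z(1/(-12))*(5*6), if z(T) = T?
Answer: -5/2 ≈ -2.5000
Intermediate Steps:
z(1/(-12))*(5*6) = (5*6)/(-12) = -1/12*30 = -5/2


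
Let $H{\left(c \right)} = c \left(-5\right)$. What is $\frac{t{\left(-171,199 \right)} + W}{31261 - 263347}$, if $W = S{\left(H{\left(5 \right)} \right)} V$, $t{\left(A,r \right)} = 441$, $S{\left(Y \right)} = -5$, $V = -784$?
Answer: $- \frac{4361}{232086} \approx -0.01879$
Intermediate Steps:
$H{\left(c \right)} = - 5 c$
$W = 3920$ ($W = \left(-5\right) \left(-784\right) = 3920$)
$\frac{t{\left(-171,199 \right)} + W}{31261 - 263347} = \frac{441 + 3920}{31261 - 263347} = \frac{4361}{-232086} = 4361 \left(- \frac{1}{232086}\right) = - \frac{4361}{232086}$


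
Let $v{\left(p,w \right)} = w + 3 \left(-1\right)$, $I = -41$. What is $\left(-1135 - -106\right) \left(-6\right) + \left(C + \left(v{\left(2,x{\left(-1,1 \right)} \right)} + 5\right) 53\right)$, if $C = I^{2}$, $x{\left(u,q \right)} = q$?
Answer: $8014$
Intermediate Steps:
$v{\left(p,w \right)} = -3 + w$ ($v{\left(p,w \right)} = w - 3 = -3 + w$)
$C = 1681$ ($C = \left(-41\right)^{2} = 1681$)
$\left(-1135 - -106\right) \left(-6\right) + \left(C + \left(v{\left(2,x{\left(-1,1 \right)} \right)} + 5\right) 53\right) = \left(-1135 - -106\right) \left(-6\right) + \left(1681 + \left(\left(-3 + 1\right) + 5\right) 53\right) = \left(-1135 + 106\right) \left(-6\right) + \left(1681 + \left(-2 + 5\right) 53\right) = \left(-1029\right) \left(-6\right) + \left(1681 + 3 \cdot 53\right) = 6174 + \left(1681 + 159\right) = 6174 + 1840 = 8014$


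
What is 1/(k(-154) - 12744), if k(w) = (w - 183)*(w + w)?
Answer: 1/91052 ≈ 1.0983e-5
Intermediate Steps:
k(w) = 2*w*(-183 + w) (k(w) = (-183 + w)*(2*w) = 2*w*(-183 + w))
1/(k(-154) - 12744) = 1/(2*(-154)*(-183 - 154) - 12744) = 1/(2*(-154)*(-337) - 12744) = 1/(103796 - 12744) = 1/91052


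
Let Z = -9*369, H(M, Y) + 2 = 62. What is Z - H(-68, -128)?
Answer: -3381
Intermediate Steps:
H(M, Y) = 60 (H(M, Y) = -2 + 62 = 60)
Z = -3321
Z - H(-68, -128) = -3321 - 1*60 = -3321 - 60 = -3381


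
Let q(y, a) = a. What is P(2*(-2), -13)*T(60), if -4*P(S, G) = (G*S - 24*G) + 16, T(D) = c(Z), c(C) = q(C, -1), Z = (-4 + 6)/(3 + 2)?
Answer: 95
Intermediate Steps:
Z = ⅖ (Z = 2/5 = 2*(⅕) = ⅖ ≈ 0.40000)
c(C) = -1
T(D) = -1
P(S, G) = -4 + 6*G - G*S/4 (P(S, G) = -((G*S - 24*G) + 16)/4 = -((-24*G + G*S) + 16)/4 = -(16 - 24*G + G*S)/4 = -4 + 6*G - G*S/4)
P(2*(-2), -13)*T(60) = (-4 + 6*(-13) - ¼*(-13)*2*(-2))*(-1) = (-4 - 78 - ¼*(-13)*(-4))*(-1) = (-4 - 78 - 13)*(-1) = -95*(-1) = 95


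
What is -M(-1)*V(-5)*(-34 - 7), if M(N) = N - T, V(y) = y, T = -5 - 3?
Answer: -1435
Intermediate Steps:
T = -8
M(N) = 8 + N (M(N) = N - 1*(-8) = N + 8 = 8 + N)
-M(-1)*V(-5)*(-34 - 7) = -(8 - 1)*(-5)*(-34 - 7) = -7*(-5)*(-41) = -(-35)*(-41) = -1*1435 = -1435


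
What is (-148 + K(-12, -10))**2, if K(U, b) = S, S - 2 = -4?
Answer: 22500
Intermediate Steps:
S = -2 (S = 2 - 4 = -2)
K(U, b) = -2
(-148 + K(-12, -10))**2 = (-148 - 2)**2 = (-150)**2 = 22500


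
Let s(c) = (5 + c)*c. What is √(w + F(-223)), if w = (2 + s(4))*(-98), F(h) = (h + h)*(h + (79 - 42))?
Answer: 8*√1238 ≈ 281.48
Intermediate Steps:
s(c) = c*(5 + c)
F(h) = 2*h*(37 + h) (F(h) = (2*h)*(h + 37) = (2*h)*(37 + h) = 2*h*(37 + h))
w = -3724 (w = (2 + 4*(5 + 4))*(-98) = (2 + 4*9)*(-98) = (2 + 36)*(-98) = 38*(-98) = -3724)
√(w + F(-223)) = √(-3724 + 2*(-223)*(37 - 223)) = √(-3724 + 2*(-223)*(-186)) = √(-3724 + 82956) = √79232 = 8*√1238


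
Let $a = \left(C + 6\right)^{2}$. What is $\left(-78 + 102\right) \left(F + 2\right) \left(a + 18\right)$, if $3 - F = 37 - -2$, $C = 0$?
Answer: $-44064$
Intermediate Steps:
$F = -36$ ($F = 3 - \left(37 - -2\right) = 3 - \left(37 + 2\right) = 3 - 39 = -36$)
$a = 36$ ($a = \left(0 + 6\right)^{2} = 6^{2} = 36$)
$\left(-78 + 102\right) \left(F + 2\right) \left(a + 18\right) = \left(-78 + 102\right) \left(-36 + 2\right) \left(36 + 18\right) = 24 \left(\left(-34\right) 54\right) = 24 \left(-1836\right) = -44064$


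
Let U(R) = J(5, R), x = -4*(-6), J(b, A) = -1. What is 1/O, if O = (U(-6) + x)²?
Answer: 1/529 ≈ 0.0018904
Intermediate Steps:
x = 24
U(R) = -1
O = 529 (O = (-1 + 24)² = 23² = 529)
1/O = 1/529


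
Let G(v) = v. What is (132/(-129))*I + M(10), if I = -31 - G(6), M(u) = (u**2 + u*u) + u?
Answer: 10658/43 ≈ 247.86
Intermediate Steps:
M(u) = u + 2*u**2 (M(u) = (u**2 + u**2) + u = 2*u**2 + u = u + 2*u**2)
I = -37 (I = -31 - 1*6 = -31 - 6 = -37)
(132/(-129))*I + M(10) = (132/(-129))*(-37) + 10*(1 + 2*10) = (132*(-1/129))*(-37) + 10*(1 + 20) = -44/43*(-37) + 10*21 = 1628/43 + 210 = 10658/43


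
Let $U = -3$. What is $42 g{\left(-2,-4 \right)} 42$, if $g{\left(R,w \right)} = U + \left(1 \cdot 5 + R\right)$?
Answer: $0$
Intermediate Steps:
$g{\left(R,w \right)} = 2 + R$ ($g{\left(R,w \right)} = -3 + \left(1 \cdot 5 + R\right) = -3 + \left(5 + R\right) = 2 + R$)
$42 g{\left(-2,-4 \right)} 42 = 42 \left(2 - 2\right) 42 = 42 \cdot 0 \cdot 42 = 0 \cdot 42 = 0$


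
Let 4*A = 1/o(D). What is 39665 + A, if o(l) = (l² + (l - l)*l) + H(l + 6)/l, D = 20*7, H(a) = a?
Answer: 108846551125/2744146 ≈ 39665.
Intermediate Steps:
D = 140
o(l) = l² + (6 + l)/l (o(l) = (l² + (l - l)*l) + (l + 6)/l = (l² + 0*l) + (6 + l)/l = (l² + 0) + (6 + l)/l = l² + (6 + l)/l)
A = 35/2744146 (A = 1/(4*(((6 + 140 + 140³)/140))) = 1/(4*(((6 + 140 + 2744000)/140))) = 1/(4*(((1/140)*2744146))) = 1/(4*(1372073/70)) = (¼)*(70/1372073) = 35/2744146 ≈ 1.2754e-5)
39665 + A = 39665 + 35/2744146 = 108846551125/2744146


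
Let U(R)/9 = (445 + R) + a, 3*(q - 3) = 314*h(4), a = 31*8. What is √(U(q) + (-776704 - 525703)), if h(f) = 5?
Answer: 11*I*√10673 ≈ 1136.4*I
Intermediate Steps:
a = 248
q = 1579/3 (q = 3 + (314*5)/3 = 3 + (⅓)*1570 = 3 + 1570/3 = 1579/3 ≈ 526.33)
U(R) = 6237 + 9*R (U(R) = 9*((445 + R) + 248) = 9*(693 + R) = 6237 + 9*R)
√(U(q) + (-776704 - 525703)) = √((6237 + 9*(1579/3)) + (-776704 - 525703)) = √((6237 + 4737) - 1302407) = √(10974 - 1302407) = √(-1291433) = 11*I*√10673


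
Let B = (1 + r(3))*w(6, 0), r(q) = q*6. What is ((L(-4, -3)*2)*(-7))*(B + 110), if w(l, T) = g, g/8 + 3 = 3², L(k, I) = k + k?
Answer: 114464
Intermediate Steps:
r(q) = 6*q
L(k, I) = 2*k
g = 48 (g = -24 + 8*3² = -24 + 8*9 = -24 + 72 = 48)
w(l, T) = 48
B = 912 (B = (1 + 6*3)*48 = (1 + 18)*48 = 19*48 = 912)
((L(-4, -3)*2)*(-7))*(B + 110) = (((2*(-4))*2)*(-7))*(912 + 110) = (-8*2*(-7))*1022 = -16*(-7)*1022 = 112*1022 = 114464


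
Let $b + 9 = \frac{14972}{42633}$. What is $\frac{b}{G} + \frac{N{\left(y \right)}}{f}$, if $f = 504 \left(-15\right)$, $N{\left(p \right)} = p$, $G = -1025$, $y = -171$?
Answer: $\frac{15200089}{489426840} \approx 0.031057$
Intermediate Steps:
$f = -7560$
$b = - \frac{368725}{42633}$ ($b = -9 + \frac{14972}{42633} = - \frac{368725}{42633} \approx -8.6488$)
$\frac{b}{G} + \frac{N{\left(y \right)}}{f} = - \frac{368725}{42633 \left(-1025\right)} - \frac{171}{-7560} = \left(- \frac{368725}{42633}\right) \left(- \frac{1}{1025}\right) - - \frac{19}{840} = \frac{14749}{1747953} + \frac{19}{840} = \frac{15200089}{489426840}$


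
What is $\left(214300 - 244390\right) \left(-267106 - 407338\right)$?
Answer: $20294019960$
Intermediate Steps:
$\left(214300 - 244390\right) \left(-267106 - 407338\right) = \left(-30090\right) \left(-674444\right) = 20294019960$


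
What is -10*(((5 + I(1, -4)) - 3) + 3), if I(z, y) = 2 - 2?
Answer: -50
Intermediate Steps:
I(z, y) = 0
-10*(((5 + I(1, -4)) - 3) + 3) = -10*(((5 + 0) - 3) + 3) = -10*((5 - 3) + 3) = -10*(2 + 3) = -10*5 = -50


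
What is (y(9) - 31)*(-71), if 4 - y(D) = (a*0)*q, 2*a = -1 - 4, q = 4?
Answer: 1917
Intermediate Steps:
a = -5/2 (a = (-1 - 4)/2 = (1/2)*(-5) = -5/2 ≈ -2.5000)
y(D) = 4 (y(D) = 4 - (-5/2*0)*4 = 4 - 0*4 = 4 - 1*0 = 4 + 0 = 4)
(y(9) - 31)*(-71) = (4 - 31)*(-71) = -27*(-71) = 1917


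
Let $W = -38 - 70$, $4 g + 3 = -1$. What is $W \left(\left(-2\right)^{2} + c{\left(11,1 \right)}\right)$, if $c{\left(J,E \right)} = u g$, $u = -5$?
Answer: $-972$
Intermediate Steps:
$g = -1$ ($g = - \frac{3}{4} + \frac{1}{4} \left(-1\right) = - \frac{3}{4} - \frac{1}{4} = -1$)
$c{\left(J,E \right)} = 5$ ($c{\left(J,E \right)} = \left(-5\right) \left(-1\right) = 5$)
$W = -108$ ($W = -38 - 70 = -108$)
$W \left(\left(-2\right)^{2} + c{\left(11,1 \right)}\right) = - 108 \left(\left(-2\right)^{2} + 5\right) = - 108 \left(4 + 5\right) = \left(-108\right) 9 = -972$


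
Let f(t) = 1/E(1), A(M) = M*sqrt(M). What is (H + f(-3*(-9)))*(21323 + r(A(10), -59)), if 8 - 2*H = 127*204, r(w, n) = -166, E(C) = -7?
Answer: -1917903207/7 ≈ -2.7399e+8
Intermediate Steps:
A(M) = M**(3/2)
H = -12950 (H = 4 - 127*204/2 = 4 - 1/2*25908 = 4 - 12954 = -12950)
f(t) = -1/7 (f(t) = 1/(-7) = -1/7)
(H + f(-3*(-9)))*(21323 + r(A(10), -59)) = (-12950 - 1/7)*(21323 - 166) = -90651/7*21157 = -1917903207/7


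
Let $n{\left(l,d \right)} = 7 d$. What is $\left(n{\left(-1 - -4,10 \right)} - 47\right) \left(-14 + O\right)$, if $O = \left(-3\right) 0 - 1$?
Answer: $-345$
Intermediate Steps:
$O = -1$ ($O = 0 - 1 = -1$)
$\left(n{\left(-1 - -4,10 \right)} - 47\right) \left(-14 + O\right) = \left(7 \cdot 10 - 47\right) \left(-14 - 1\right) = \left(70 - 47\right) \left(-15\right) = 23 \left(-15\right) = -345$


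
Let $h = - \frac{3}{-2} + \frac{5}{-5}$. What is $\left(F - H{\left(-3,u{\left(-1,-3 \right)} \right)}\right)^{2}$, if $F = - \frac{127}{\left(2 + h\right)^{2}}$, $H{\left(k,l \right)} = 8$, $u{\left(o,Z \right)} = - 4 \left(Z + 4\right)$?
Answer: $\frac{501264}{625} \approx 802.02$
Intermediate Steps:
$h = \frac{1}{2}$ ($h = \left(-3\right) \left(- \frac{1}{2}\right) + 5 \left(- \frac{1}{5}\right) = \frac{3}{2} - 1 = \frac{1}{2} \approx 0.5$)
$u{\left(o,Z \right)} = -16 - 4 Z$ ($u{\left(o,Z \right)} = - 4 \left(4 + Z\right) = -16 - 4 Z$)
$F = - \frac{508}{25}$ ($F = - \frac{127}{\left(2 + \frac{1}{2}\right)^{2}} = - \frac{127}{\left(\frac{5}{2}\right)^{2}} = - \frac{127}{\frac{25}{4}} = \left(-127\right) \frac{4}{25} = - \frac{508}{25} \approx -20.32$)
$\left(F - H{\left(-3,u{\left(-1,-3 \right)} \right)}\right)^{2} = \left(- \frac{508}{25} - 8\right)^{2} = \left(- \frac{708}{25}\right)^{2} = \frac{501264}{625}$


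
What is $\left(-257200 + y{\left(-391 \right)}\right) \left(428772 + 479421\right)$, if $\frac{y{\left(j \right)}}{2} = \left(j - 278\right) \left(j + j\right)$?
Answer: $716669627388$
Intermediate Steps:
$y{\left(j \right)} = 4 j \left(-278 + j\right)$ ($y{\left(j \right)} = 2 \left(j - 278\right) \left(j + j\right) = 2 \left(-278 + j\right) 2 j = 2 \cdot 2 j \left(-278 + j\right) = 4 j \left(-278 + j\right)$)
$\left(-257200 + y{\left(-391 \right)}\right) \left(428772 + 479421\right) = \left(-257200 + 4 \left(-391\right) \left(-278 - 391\right)\right) \left(428772 + 479421\right) = \left(-257200 + 4 \left(-391\right) \left(-669\right)\right) 908193 = \left(-257200 + 1046316\right) 908193 = 789116 \cdot 908193 = 716669627388$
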